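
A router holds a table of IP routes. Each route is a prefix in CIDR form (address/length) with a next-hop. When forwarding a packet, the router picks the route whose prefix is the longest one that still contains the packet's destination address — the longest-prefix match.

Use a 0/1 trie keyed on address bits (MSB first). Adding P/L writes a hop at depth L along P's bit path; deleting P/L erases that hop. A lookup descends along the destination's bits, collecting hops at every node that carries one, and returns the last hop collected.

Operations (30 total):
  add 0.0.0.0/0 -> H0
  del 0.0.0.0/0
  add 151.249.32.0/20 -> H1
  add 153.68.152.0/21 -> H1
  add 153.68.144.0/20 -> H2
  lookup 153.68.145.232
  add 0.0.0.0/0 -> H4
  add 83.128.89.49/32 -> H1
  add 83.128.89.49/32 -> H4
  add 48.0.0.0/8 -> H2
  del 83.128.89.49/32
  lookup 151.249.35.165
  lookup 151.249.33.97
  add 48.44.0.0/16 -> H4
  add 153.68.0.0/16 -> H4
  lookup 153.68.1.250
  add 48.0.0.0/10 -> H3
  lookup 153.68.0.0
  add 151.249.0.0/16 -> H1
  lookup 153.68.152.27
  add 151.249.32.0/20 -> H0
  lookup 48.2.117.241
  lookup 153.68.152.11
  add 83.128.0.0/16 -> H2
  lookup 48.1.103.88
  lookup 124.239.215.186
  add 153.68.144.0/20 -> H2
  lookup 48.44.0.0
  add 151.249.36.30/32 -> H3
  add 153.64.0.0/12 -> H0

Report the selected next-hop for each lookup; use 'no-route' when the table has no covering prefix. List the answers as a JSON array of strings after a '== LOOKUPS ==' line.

Process each operation:
  add 0.0.0.0/0 -> H0 at depth 0
  - 0.0.0.0/0 clear@0
  add 151.249.32.0/20 -> H1 at depth 20
  add 153.68.152.0/21 -> H1 at depth 21
  add 153.68.144.0/20 -> H2 at depth 20
  Q 153.68.145.232: descend 10011001010001001001 ; hops seen [H2] ; pick H2
  add 0.0.0.0/0 -> H4 at depth 0
  add 83.128.89.49/32 -> H1 at depth 32
  add 83.128.89.49/32 -> H4 at depth 32
  add 48.0.0.0/8 -> H2 at depth 8
  - 83.128.89.49/32 clear@32
  Q 151.249.35.165: descend 10010111111110010010 ; hops seen [H4,H1] ; pick H1
  Q 151.249.33.97: descend 10010111111110010010 ; hops seen [H4,H1] ; pick H1
  add 48.44.0.0/16 -> H4 at depth 16
  add 153.68.0.0/16 -> H4 at depth 16
  Q 153.68.1.250: descend 1001100101000100 ; hops seen [H4,H4] ; pick H4
  add 48.0.0.0/10 -> H3 at depth 10
  Q 153.68.0.0: descend 1001100101000100 ; hops seen [H4,H4] ; pick H4
  add 151.249.0.0/16 -> H1 at depth 16
  Q 153.68.152.27: descend 100110010100010010011 ; hops seen [H4,H4,H2,H1] ; pick H1
  add 151.249.32.0/20 -> H0 at depth 20
  Q 48.2.117.241: descend 0011000000 ; hops seen [H4,H2,H3] ; pick H3
  Q 153.68.152.11: descend 100110010100010010011 ; hops seen [H4,H4,H2,H1] ; pick H1
  add 83.128.0.0/16 -> H2 at depth 16
  Q 48.1.103.88: descend 0011000000 ; hops seen [H4,H2,H3] ; pick H3
  Q 124.239.215.186: descend 01 ; hops seen [H4] ; pick H4
  add 153.68.144.0/20 -> H2 at depth 20
  Q 48.44.0.0: descend 0011000000101100 ; hops seen [H4,H2,H3,H4] ; pick H4
  add 151.249.36.30/32 -> H3 at depth 32
  add 153.64.0.0/12 -> H0 at depth 12

== LOOKUPS ==
["H2","H1","H1","H4","H4","H1","H3","H1","H3","H4","H4"]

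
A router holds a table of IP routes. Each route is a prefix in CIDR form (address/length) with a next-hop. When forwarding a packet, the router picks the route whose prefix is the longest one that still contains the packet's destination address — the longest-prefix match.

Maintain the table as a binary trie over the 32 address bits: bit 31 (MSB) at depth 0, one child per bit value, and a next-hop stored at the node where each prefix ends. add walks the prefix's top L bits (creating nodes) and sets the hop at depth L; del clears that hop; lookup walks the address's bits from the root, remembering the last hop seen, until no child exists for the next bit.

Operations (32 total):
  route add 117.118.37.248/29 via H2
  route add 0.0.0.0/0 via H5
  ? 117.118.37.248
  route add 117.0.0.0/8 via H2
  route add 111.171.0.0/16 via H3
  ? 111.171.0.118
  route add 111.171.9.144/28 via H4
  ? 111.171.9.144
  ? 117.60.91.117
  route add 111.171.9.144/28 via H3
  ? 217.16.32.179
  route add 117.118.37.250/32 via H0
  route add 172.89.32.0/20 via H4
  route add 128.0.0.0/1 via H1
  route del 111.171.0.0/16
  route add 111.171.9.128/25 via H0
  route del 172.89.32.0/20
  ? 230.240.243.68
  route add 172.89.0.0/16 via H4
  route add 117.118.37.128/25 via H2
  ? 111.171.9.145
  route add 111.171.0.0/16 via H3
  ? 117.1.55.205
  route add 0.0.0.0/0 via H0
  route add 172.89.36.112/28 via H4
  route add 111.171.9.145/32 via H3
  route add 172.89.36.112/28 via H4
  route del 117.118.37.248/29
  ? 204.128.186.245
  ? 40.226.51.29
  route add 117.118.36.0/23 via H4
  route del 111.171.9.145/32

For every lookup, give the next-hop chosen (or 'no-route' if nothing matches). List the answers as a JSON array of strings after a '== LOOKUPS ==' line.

Trace:
  + 117.118.37.248/29 (H2) depth=29
  + 0.0.0.0/0 (H5) depth=0
  lookup 117.118.37.248: bits 01110101011101100010010111111 walk d0:H5→d1:-→d2:-→d3:-→d4:-→d5:-→d6:-→d7:-→d8:-→d9:-→d10:-→d11:-→d12:-→d13:-→d14:-→d15:-→d16:-→d17:-→d18:-→d19:-→d20:-→d21:-→d22:-→d23:-→d24:-→d25:-→d26:-→d27:-→d28:-→d29:H2 -> H2
  + 117.0.0.0/8 (H2) depth=8
  + 111.171.0.0/16 (H3) depth=16
  lookup 111.171.0.118: bits 0110111110101011 walk d0:H5→d1:-→d2:-→d3:-→d4:-→d5:-→d6:-→d7:-→d8:-→d9:-→d10:-→d11:-→d12:-→d13:-→d14:-→d15:-→d16:H3 -> H3
  + 111.171.9.144/28 (H4) depth=28
  lookup 111.171.9.144: bits 0110111110101011000010011001 walk d0:H5→d1:-→d2:-→d3:-→d4:-→d5:-→d6:-→d7:-→d8:-→d9:-→d10:-→d11:-→d12:-→d13:-→d14:-→d15:-→d16:H3→d17:-→d18:-→d19:-→d20:-→d21:-→d22:-→d23:-→d24:-→d25:-→d26:-→d27:-→d28:H4 -> H4
  lookup 117.60.91.117: bits 011101010 walk d0:H5→d1:-→d2:-→d3:-→d4:-→d5:-→d6:-→d7:-→d8:H2→d9:- -> H2
  + 111.171.9.144/28 (H3) depth=28
  lookup 217.16.32.179: bits ε walk d0:H5 -> H5
  + 117.118.37.250/32 (H0) depth=32
  + 172.89.32.0/20 (H4) depth=20
  + 128.0.0.0/1 (H1) depth=1
  del 111.171.0.0/16 (clear depth 16)
  + 111.171.9.128/25 (H0) depth=25
  del 172.89.32.0/20 (clear depth 20)
  lookup 230.240.243.68: bits 1 walk d0:H5→d1:H1 -> H1
  + 172.89.0.0/16 (H4) depth=16
  + 117.118.37.128/25 (H2) depth=25
  lookup 111.171.9.145: bits 0110111110101011000010011001 walk d0:H5→d1:-→d2:-→d3:-→d4:-→d5:-→d6:-→d7:-→d8:-→d9:-→d10:-→d11:-→d12:-→d13:-→d14:-→d15:-→d16:-→d17:-→d18:-→d19:-→d20:-→d21:-→d22:-→d23:-→d24:-→d25:H0→d26:-→d27:-→d28:H3 -> H3
  + 111.171.0.0/16 (H3) depth=16
  lookup 117.1.55.205: bits 011101010 walk d0:H5→d1:-→d2:-→d3:-→d4:-→d5:-→d6:-→d7:-→d8:H2→d9:- -> H2
  + 0.0.0.0/0 (H0) depth=0
  + 172.89.36.112/28 (H4) depth=28
  + 111.171.9.145/32 (H3) depth=32
  + 172.89.36.112/28 (H4) depth=28
  del 117.118.37.248/29 (clear depth 29)
  lookup 204.128.186.245: bits 1 walk d0:H0→d1:H1 -> H1
  lookup 40.226.51.29: bits 0 walk d0:H0→d1:- -> H0
  + 117.118.36.0/23 (H4) depth=23
  del 111.171.9.145/32 (clear depth 32)

== LOOKUPS ==
["H2","H3","H4","H2","H5","H1","H3","H2","H1","H0"]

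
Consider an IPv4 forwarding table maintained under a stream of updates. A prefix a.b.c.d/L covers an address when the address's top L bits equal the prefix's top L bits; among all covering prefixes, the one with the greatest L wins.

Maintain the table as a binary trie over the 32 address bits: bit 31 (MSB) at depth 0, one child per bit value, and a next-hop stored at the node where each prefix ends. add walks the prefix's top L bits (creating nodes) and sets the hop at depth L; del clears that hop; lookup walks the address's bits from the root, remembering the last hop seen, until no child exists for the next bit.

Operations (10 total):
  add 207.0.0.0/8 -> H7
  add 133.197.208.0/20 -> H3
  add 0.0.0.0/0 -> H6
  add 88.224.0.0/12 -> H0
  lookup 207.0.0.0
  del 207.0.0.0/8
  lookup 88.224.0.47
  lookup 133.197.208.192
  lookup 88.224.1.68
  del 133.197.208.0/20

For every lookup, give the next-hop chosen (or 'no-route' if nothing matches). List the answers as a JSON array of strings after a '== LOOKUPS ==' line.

Process each operation:
  add 207.0.0.0/8 -> H7 at depth 8
  add 133.197.208.0/20 -> H3 at depth 20
  add 0.0.0.0/0 -> H6 at depth 0
  add 88.224.0.0/12 -> H0 at depth 12
  Q 207.0.0.0: descend 11001111 ; hops seen [H6,H7] ; pick H7
  del 207.0.0.0/8 (clear depth 8)
  Q 88.224.0.47: descend 010110001110 ; hops seen [H6,H0] ; pick H0
  Q 133.197.208.192: descend 10000101110001011101 ; hops seen [H6,H3] ; pick H3
  Q 88.224.1.68: descend 010110001110 ; hops seen [H6,H0] ; pick H0
  del 133.197.208.0/20 (clear depth 20)

== LOOKUPS ==
["H7","H0","H3","H0"]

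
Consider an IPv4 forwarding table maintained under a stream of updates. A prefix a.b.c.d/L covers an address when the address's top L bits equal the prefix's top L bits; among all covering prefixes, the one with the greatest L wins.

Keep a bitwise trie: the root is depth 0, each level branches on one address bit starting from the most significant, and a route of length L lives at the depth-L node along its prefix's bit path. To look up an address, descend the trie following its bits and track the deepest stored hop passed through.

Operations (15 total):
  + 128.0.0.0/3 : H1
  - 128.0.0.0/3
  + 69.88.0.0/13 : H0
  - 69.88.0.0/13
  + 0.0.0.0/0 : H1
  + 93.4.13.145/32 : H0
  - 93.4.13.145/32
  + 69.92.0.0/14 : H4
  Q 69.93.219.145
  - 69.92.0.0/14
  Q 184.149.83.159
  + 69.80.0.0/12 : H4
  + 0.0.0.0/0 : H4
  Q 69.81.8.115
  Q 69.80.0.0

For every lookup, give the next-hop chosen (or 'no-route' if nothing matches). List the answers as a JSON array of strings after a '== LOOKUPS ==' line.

Apply in order:
  + 128.0.0.0/3 (H1) depth=3
  del 128.0.0.0/3 (clear depth 3)
  + 69.88.0.0/13 (H0) depth=13
  del 69.88.0.0/13 (clear depth 13)
  + 0.0.0.0/0 (H1) depth=0
  + 93.4.13.145/32 (H0) depth=32
  del 93.4.13.145/32 (clear depth 32)
  + 69.92.0.0/14 (H4) depth=14
  Q 69.93.219.145: descend 01000101010111 ; hops seen [H1,H4] ; pick H4
  del 69.92.0.0/14 (clear depth 14)
  Q 184.149.83.159: descend 10 ; hops seen [H1] ; pick H1
  + 69.80.0.0/12 (H4) depth=12
  + 0.0.0.0/0 (H4) depth=0
  Q 69.81.8.115: descend 010001010101 ; hops seen [H4,H4] ; pick H4
  Q 69.80.0.0: descend 010001010101 ; hops seen [H4,H4] ; pick H4

== LOOKUPS ==
["H4","H1","H4","H4"]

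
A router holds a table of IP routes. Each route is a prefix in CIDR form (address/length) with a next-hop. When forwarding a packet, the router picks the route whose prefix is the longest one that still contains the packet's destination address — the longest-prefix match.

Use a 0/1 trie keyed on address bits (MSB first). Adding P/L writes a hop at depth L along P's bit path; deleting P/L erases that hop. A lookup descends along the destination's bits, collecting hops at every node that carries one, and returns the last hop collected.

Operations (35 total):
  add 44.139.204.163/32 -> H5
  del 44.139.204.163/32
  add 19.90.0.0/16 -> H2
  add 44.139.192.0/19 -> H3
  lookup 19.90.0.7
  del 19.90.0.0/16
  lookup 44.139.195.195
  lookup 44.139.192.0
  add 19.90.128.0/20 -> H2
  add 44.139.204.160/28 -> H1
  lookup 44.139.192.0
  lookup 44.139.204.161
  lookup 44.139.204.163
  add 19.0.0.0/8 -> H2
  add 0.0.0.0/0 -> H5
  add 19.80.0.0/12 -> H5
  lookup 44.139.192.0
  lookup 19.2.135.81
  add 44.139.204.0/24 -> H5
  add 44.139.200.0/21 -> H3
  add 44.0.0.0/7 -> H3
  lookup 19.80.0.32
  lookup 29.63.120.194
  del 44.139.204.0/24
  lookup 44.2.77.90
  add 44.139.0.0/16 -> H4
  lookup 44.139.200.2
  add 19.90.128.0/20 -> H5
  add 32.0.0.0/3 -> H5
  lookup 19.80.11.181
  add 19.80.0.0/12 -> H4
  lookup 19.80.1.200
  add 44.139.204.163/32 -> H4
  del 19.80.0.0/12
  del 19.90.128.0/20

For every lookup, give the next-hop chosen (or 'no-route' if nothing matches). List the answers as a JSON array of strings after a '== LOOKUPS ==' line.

Process each operation:
  + 44.139.204.163/32 (H5) depth=32
  del 44.139.204.163/32 (clear depth 32)
  + 19.90.0.0/16 (H2) depth=16
  + 44.139.192.0/19 (H3) depth=19
  lookup 19.90.0.7: bits 0001001101011010 walk d0:-→d1:-→d2:-→d3:-→d4:-→d5:-→d6:-→d7:-→d8:-→d9:-→d10:-→d11:-→d12:-→d13:-→d14:-→d15:-→d16:H2 -> H2
  del 19.90.0.0/16 (clear depth 16)
  lookup 44.139.195.195: bits 00101100100010111100 walk d0:-→d1:-→d2:-→d3:-→d4:-→d5:-→d6:-→d7:-→d8:-→d9:-→d10:-→d11:-→d12:-→d13:-→d14:-→d15:-→d16:-→d17:-→d18:-→d19:H3→d20:- -> H3
  lookup 44.139.192.0: bits 00101100100010111100 walk d0:-→d1:-→d2:-→d3:-→d4:-→d5:-→d6:-→d7:-→d8:-→d9:-→d10:-→d11:-→d12:-→d13:-→d14:-→d15:-→d16:-→d17:-→d18:-→d19:H3→d20:- -> H3
  + 19.90.128.0/20 (H2) depth=20
  + 44.139.204.160/28 (H1) depth=28
  lookup 44.139.192.0: bits 00101100100010111100 walk d0:-→d1:-→d2:-→d3:-→d4:-→d5:-→d6:-→d7:-→d8:-→d9:-→d10:-→d11:-→d12:-→d13:-→d14:-→d15:-→d16:-→d17:-→d18:-→d19:H3→d20:- -> H3
  lookup 44.139.204.161: bits 001011001000101111001100101000 walk d0:-→d1:-→d2:-→d3:-→d4:-→d5:-→d6:-→d7:-→d8:-→d9:-→d10:-→d11:-→d12:-→d13:-→d14:-→d15:-→d16:-→d17:-→d18:-→d19:H3→d20:-→d21:-→d22:-→d23:-→d24:-→d25:-→d26:-→d27:-→d28:H1→d29:-→d30:- -> H1
  lookup 44.139.204.163: bits 00101100100010111100110010100011 walk d0:-→d1:-→d2:-→d3:-→d4:-→d5:-→d6:-→d7:-→d8:-→d9:-→d10:-→d11:-→d12:-→d13:-→d14:-→d15:-→d16:-→d17:-→d18:-→d19:H3→d20:-→d21:-→d22:-→d23:-→d24:-→d25:-→d26:-→d27:-→d28:H1→d29:-→d30:-→d31:-→d32:- -> H1
  + 19.0.0.0/8 (H2) depth=8
  + 0.0.0.0/0 (H5) depth=0
  + 19.80.0.0/12 (H5) depth=12
  lookup 44.139.192.0: bits 00101100100010111100 walk d0:H5→d1:-→d2:-→d3:-→d4:-→d5:-→d6:-→d7:-→d8:-→d9:-→d10:-→d11:-→d12:-→d13:-→d14:-→d15:-→d16:-→d17:-→d18:-→d19:H3→d20:- -> H3
  lookup 19.2.135.81: bits 000100110 walk d0:H5→d1:-→d2:-→d3:-→d4:-→d5:-→d6:-→d7:-→d8:H2→d9:- -> H2
  + 44.139.204.0/24 (H5) depth=24
  + 44.139.200.0/21 (H3) depth=21
  + 44.0.0.0/7 (H3) depth=7
  lookup 19.80.0.32: bits 000100110101 walk d0:H5→d1:-→d2:-→d3:-→d4:-→d5:-→d6:-→d7:-→d8:H2→d9:-→d10:-→d11:-→d12:H5 -> H5
  lookup 29.63.120.194: bits 0001 walk d0:H5→d1:-→d2:-→d3:-→d4:- -> H5
  del 44.139.204.0/24 (clear depth 24)
  lookup 44.2.77.90: bits 00101100 walk d0:H5→d1:-→d2:-→d3:-→d4:-→d5:-→d6:-→d7:H3→d8:- -> H3
  + 44.139.0.0/16 (H4) depth=16
  lookup 44.139.200.2: bits 001011001000101111001 walk d0:H5→d1:-→d2:-→d3:-→d4:-→d5:-→d6:-→d7:H3→d8:-→d9:-→d10:-→d11:-→d12:-→d13:-→d14:-→d15:-→d16:H4→d17:-→d18:-→d19:H3→d20:-→d21:H3 -> H3
  + 19.90.128.0/20 (H5) depth=20
  + 32.0.0.0/3 (H5) depth=3
  lookup 19.80.11.181: bits 000100110101 walk d0:H5→d1:-→d2:-→d3:-→d4:-→d5:-→d6:-→d7:-→d8:H2→d9:-→d10:-→d11:-→d12:H5 -> H5
  + 19.80.0.0/12 (H4) depth=12
  lookup 19.80.1.200: bits 000100110101 walk d0:H5→d1:-→d2:-→d3:-→d4:-→d5:-→d6:-→d7:-→d8:H2→d9:-→d10:-→d11:-→d12:H4 -> H4
  + 44.139.204.163/32 (H4) depth=32
  del 19.80.0.0/12 (clear depth 12)
  del 19.90.128.0/20 (clear depth 20)

== LOOKUPS ==
["H2","H3","H3","H3","H1","H1","H3","H2","H5","H5","H3","H3","H5","H4"]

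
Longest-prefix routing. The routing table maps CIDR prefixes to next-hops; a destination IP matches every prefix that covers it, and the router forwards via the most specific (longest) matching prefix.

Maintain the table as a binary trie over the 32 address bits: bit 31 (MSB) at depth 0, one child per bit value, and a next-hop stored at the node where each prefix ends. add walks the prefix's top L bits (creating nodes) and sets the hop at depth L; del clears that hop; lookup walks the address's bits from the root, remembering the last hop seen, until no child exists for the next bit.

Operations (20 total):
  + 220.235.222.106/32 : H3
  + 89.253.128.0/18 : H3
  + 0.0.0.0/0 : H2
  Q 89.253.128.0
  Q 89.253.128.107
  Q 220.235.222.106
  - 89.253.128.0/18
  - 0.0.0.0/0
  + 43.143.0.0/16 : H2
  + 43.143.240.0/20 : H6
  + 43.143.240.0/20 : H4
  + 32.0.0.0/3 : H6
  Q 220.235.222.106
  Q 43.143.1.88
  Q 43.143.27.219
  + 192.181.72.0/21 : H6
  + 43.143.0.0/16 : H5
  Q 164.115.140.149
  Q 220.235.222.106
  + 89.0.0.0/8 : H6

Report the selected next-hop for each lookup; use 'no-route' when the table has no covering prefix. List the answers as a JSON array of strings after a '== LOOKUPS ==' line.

Trace:
  add 220.235.222.106/32 -> H3 at depth 32
  add 89.253.128.0/18 -> H3 at depth 18
  add 0.0.0.0/0 -> H2 at depth 0
  Q 89.253.128.0: descend 010110011111110110 ; hops seen [H2,H3] ; pick H3
  Q 89.253.128.107: descend 010110011111110110 ; hops seen [H2,H3] ; pick H3
  Q 220.235.222.106: descend 11011100111010111101111001101010 ; hops seen [H2,H3] ; pick H3
  - 89.253.128.0/18 clear@18
  - 0.0.0.0/0 clear@0
  add 43.143.0.0/16 -> H2 at depth 16
  add 43.143.240.0/20 -> H6 at depth 20
  add 43.143.240.0/20 -> H4 at depth 20
  add 32.0.0.0/3 -> H6 at depth 3
  Q 220.235.222.106: descend 11011100111010111101111001101010 ; hops seen [H3] ; pick H3
  Q 43.143.1.88: descend 0010101110001111 ; hops seen [H6,H2] ; pick H2
  Q 43.143.27.219: descend 0010101110001111 ; hops seen [H6,H2] ; pick H2
  add 192.181.72.0/21 -> H6 at depth 21
  add 43.143.0.0/16 -> H5 at depth 16
  Q 164.115.140.149: descend 1 ; hops seen [∅] ; pick no-route
  Q 220.235.222.106: descend 11011100111010111101111001101010 ; hops seen [H3] ; pick H3
  add 89.0.0.0/8 -> H6 at depth 8

== LOOKUPS ==
["H3","H3","H3","H3","H2","H2","no-route","H3"]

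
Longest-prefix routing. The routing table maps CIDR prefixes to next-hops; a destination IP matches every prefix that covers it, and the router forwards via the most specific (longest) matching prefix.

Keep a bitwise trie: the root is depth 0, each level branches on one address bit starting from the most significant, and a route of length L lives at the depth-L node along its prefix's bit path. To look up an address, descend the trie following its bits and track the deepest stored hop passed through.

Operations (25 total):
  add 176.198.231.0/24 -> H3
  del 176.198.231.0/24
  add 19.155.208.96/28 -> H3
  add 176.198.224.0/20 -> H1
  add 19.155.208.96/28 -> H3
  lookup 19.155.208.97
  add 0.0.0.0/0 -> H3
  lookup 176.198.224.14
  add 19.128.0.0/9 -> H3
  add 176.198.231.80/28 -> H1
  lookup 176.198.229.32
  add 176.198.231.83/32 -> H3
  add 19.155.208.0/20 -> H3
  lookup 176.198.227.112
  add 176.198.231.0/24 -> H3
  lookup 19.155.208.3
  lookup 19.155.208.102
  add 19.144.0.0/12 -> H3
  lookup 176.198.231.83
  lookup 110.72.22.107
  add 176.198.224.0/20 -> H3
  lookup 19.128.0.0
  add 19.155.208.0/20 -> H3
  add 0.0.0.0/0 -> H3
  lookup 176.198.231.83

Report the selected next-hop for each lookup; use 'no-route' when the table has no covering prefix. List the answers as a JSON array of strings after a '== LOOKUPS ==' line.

Process each operation:
  add 176.198.231.0/24 -> H3 at depth 24
  del 176.198.231.0/24 (clear depth 24)
  add 19.155.208.96/28 -> H3 at depth 28
  add 176.198.224.0/20 -> H1 at depth 20
  add 19.155.208.96/28 -> H3 at depth 28
  lookup 19.155.208.97: bits 0001001110011011110100000110 walk d0:-→d1:-→d2:-→d3:-→d4:-→d5:-→d6:-→d7:-→d8:-→d9:-→d10:-→d11:-→d12:-→d13:-→d14:-→d15:-→d16:-→d17:-→d18:-→d19:-→d20:-→d21:-→d22:-→d23:-→d24:-→d25:-→d26:-→d27:-→d28:H3 -> H3
  add 0.0.0.0/0 -> H3 at depth 0
  lookup 176.198.224.14: bits 101100001100011011100 walk d0:H3→d1:-→d2:-→d3:-→d4:-→d5:-→d6:-→d7:-→d8:-→d9:-→d10:-→d11:-→d12:-→d13:-→d14:-→d15:-→d16:-→d17:-→d18:-→d19:-→d20:H1→d21:- -> H1
  add 19.128.0.0/9 -> H3 at depth 9
  add 176.198.231.80/28 -> H1 at depth 28
  lookup 176.198.229.32: bits 1011000011000110111001 walk d0:H3→d1:-→d2:-→d3:-→d4:-→d5:-→d6:-→d7:-→d8:-→d9:-→d10:-→d11:-→d12:-→d13:-→d14:-→d15:-→d16:-→d17:-→d18:-→d19:-→d20:H1→d21:-→d22:- -> H1
  add 176.198.231.83/32 -> H3 at depth 32
  add 19.155.208.0/20 -> H3 at depth 20
  lookup 176.198.227.112: bits 101100001100011011100 walk d0:H3→d1:-→d2:-→d3:-→d4:-→d5:-→d6:-→d7:-→d8:-→d9:-→d10:-→d11:-→d12:-→d13:-→d14:-→d15:-→d16:-→d17:-→d18:-→d19:-→d20:H1→d21:- -> H1
  add 176.198.231.0/24 -> H3 at depth 24
  lookup 19.155.208.3: bits 0001001110011011110100000 walk d0:H3→d1:-→d2:-→d3:-→d4:-→d5:-→d6:-→d7:-→d8:-→d9:H3→d10:-→d11:-→d12:-→d13:-→d14:-→d15:-→d16:-→d17:-→d18:-→d19:-→d20:H3→d21:-→d22:-→d23:-→d24:-→d25:- -> H3
  lookup 19.155.208.102: bits 0001001110011011110100000110 walk d0:H3→d1:-→d2:-→d3:-→d4:-→d5:-→d6:-→d7:-→d8:-→d9:H3→d10:-→d11:-→d12:-→d13:-→d14:-→d15:-→d16:-→d17:-→d18:-→d19:-→d20:H3→d21:-→d22:-→d23:-→d24:-→d25:-→d26:-→d27:-→d28:H3 -> H3
  add 19.144.0.0/12 -> H3 at depth 12
  lookup 176.198.231.83: bits 10110000110001101110011101010011 walk d0:H3→d1:-→d2:-→d3:-→d4:-→d5:-→d6:-→d7:-→d8:-→d9:-→d10:-→d11:-→d12:-→d13:-→d14:-→d15:-→d16:-→d17:-→d18:-→d19:-→d20:H1→d21:-→d22:-→d23:-→d24:H3→d25:-→d26:-→d27:-→d28:H1→d29:-→d30:-→d31:-→d32:H3 -> H3
  lookup 110.72.22.107: bits 0 walk d0:H3→d1:- -> H3
  add 176.198.224.0/20 -> H3 at depth 20
  lookup 19.128.0.0: bits 00010011100 walk d0:H3→d1:-→d2:-→d3:-→d4:-→d5:-→d6:-→d7:-→d8:-→d9:H3→d10:-→d11:- -> H3
  add 19.155.208.0/20 -> H3 at depth 20
  add 0.0.0.0/0 -> H3 at depth 0
  lookup 176.198.231.83: bits 10110000110001101110011101010011 walk d0:H3→d1:-→d2:-→d3:-→d4:-→d5:-→d6:-→d7:-→d8:-→d9:-→d10:-→d11:-→d12:-→d13:-→d14:-→d15:-→d16:-→d17:-→d18:-→d19:-→d20:H3→d21:-→d22:-→d23:-→d24:H3→d25:-→d26:-→d27:-→d28:H1→d29:-→d30:-→d31:-→d32:H3 -> H3

== LOOKUPS ==
["H3","H1","H1","H1","H3","H3","H3","H3","H3","H3"]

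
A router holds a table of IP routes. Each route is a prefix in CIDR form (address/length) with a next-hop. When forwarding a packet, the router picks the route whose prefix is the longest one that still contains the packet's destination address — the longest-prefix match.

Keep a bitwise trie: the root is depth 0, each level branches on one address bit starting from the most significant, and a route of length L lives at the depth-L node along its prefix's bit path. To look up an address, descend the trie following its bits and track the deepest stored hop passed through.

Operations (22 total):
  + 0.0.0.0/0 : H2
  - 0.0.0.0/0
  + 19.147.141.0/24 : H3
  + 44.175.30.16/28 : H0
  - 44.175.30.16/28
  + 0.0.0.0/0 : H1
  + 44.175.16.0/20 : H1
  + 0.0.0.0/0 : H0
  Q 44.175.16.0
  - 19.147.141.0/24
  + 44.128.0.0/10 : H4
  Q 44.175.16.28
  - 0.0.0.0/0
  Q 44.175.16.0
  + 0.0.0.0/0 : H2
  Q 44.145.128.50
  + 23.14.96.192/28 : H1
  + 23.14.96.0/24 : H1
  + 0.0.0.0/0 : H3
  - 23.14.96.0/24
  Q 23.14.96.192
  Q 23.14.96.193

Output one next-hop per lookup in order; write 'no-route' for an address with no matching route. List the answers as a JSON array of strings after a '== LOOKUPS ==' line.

Apply in order:
  add 0.0.0.0/0 -> H2 at depth 0
  - 0.0.0.0/0 clear@0
  add 19.147.141.0/24 -> H3 at depth 24
  add 44.175.30.16/28 -> H0 at depth 28
  - 44.175.30.16/28 clear@28
  add 0.0.0.0/0 -> H1 at depth 0
  add 44.175.16.0/20 -> H1 at depth 20
  add 0.0.0.0/0 -> H0 at depth 0
  ? 44.175.16.0  path d0:H0→d1:-→d2:-→d3:-→d4:-→d5:-→d6:-→d7:-→d8:-→d9:-→d10:-→d11:-→d12:-→d13:-→d14:-→d15:-→d16:-→d17:-→d18:-→d19:-→d20:H1  best=H1
  - 19.147.141.0/24 clear@24
  add 44.128.0.0/10 -> H4 at depth 10
  ? 44.175.16.28  path d0:H0→d1:-→d2:-→d3:-→d4:-→d5:-→d6:-→d7:-→d8:-→d9:-→d10:H4→d11:-→d12:-→d13:-→d14:-→d15:-→d16:-→d17:-→d18:-→d19:-→d20:H1  best=H1
  - 0.0.0.0/0 clear@0
  ? 44.175.16.0  path d0:-→d1:-→d2:-→d3:-→d4:-→d5:-→d6:-→d7:-→d8:-→d9:-→d10:H4→d11:-→d12:-→d13:-→d14:-→d15:-→d16:-→d17:-→d18:-→d19:-→d20:H1  best=H1
  add 0.0.0.0/0 -> H2 at depth 0
  ? 44.145.128.50  path d0:H2→d1:-→d2:-→d3:-→d4:-→d5:-→d6:-→d7:-→d8:-→d9:-→d10:H4  best=H4
  add 23.14.96.192/28 -> H1 at depth 28
  add 23.14.96.0/24 -> H1 at depth 24
  add 0.0.0.0/0 -> H3 at depth 0
  - 23.14.96.0/24 clear@24
  ? 23.14.96.192  path d0:H3→d1:-→d2:-→d3:-→d4:-→d5:-→d6:-→d7:-→d8:-→d9:-→d10:-→d11:-→d12:-→d13:-→d14:-→d15:-→d16:-→d17:-→d18:-→d19:-→d20:-→d21:-→d22:-→d23:-→d24:-→d25:-→d26:-→d27:-→d28:H1  best=H1
  ? 23.14.96.193  path d0:H3→d1:-→d2:-→d3:-→d4:-→d5:-→d6:-→d7:-→d8:-→d9:-→d10:-→d11:-→d12:-→d13:-→d14:-→d15:-→d16:-→d17:-→d18:-→d19:-→d20:-→d21:-→d22:-→d23:-→d24:-→d25:-→d26:-→d27:-→d28:H1  best=H1

== LOOKUPS ==
["H1","H1","H1","H4","H1","H1"]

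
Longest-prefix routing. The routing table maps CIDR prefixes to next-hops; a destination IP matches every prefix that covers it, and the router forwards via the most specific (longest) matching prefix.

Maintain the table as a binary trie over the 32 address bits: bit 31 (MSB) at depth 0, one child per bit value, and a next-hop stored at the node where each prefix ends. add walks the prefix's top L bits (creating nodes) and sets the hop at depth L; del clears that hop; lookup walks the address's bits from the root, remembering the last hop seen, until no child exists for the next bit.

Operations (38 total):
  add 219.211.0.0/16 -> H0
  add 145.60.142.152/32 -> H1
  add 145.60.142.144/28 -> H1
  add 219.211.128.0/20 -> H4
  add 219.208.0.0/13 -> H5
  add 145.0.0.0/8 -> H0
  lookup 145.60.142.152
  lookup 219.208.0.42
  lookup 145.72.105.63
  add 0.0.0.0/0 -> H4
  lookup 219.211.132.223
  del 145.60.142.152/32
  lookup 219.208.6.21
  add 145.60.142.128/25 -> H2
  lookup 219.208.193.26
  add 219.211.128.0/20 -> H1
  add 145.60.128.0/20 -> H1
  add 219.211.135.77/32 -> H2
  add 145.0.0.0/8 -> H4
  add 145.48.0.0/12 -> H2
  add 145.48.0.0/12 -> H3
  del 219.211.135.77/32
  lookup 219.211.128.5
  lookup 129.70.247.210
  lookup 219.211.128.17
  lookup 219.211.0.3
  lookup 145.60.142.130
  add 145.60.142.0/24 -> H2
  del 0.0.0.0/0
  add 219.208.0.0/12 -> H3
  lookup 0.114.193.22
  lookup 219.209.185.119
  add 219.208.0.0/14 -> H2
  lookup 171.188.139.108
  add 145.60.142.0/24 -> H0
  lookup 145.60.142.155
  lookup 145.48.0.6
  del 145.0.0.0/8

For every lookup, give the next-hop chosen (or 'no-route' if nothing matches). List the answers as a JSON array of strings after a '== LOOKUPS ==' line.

Trace:
  add 219.211.0.0/16 -> H0 at depth 16
  add 145.60.142.152/32 -> H1 at depth 32
  add 145.60.142.144/28 -> H1 at depth 28
  add 219.211.128.0/20 -> H4 at depth 20
  add 219.208.0.0/13 -> H5 at depth 13
  add 145.0.0.0/8 -> H0 at depth 8
  Q 145.60.142.152: descend 10010001001111001000111010011000 ; hops seen [H0,H1,H1] ; pick H1
  Q 219.208.0.42: descend 11011011110100 ; hops seen [H5] ; pick H5
  Q 145.72.105.63: descend 100100010 ; hops seen [H0] ; pick H0
  add 0.0.0.0/0 -> H4 at depth 0
  Q 219.211.132.223: descend 11011011110100111000 ; hops seen [H4,H5,H0,H4] ; pick H4
  - 145.60.142.152/32 clear@32
  Q 219.208.6.21: descend 11011011110100 ; hops seen [H4,H5] ; pick H5
  add 145.60.142.128/25 -> H2 at depth 25
  Q 219.208.193.26: descend 11011011110100 ; hops seen [H4,H5] ; pick H5
  add 219.211.128.0/20 -> H1 at depth 20
  add 145.60.128.0/20 -> H1 at depth 20
  add 219.211.135.77/32 -> H2 at depth 32
  add 145.0.0.0/8 -> H4 at depth 8
  add 145.48.0.0/12 -> H2 at depth 12
  add 145.48.0.0/12 -> H3 at depth 12
  - 219.211.135.77/32 clear@32
  Q 219.211.128.5: descend 110110111101001110000 ; hops seen [H4,H5,H0,H1] ; pick H1
  Q 129.70.247.210: descend 100 ; hops seen [H4] ; pick H4
  Q 219.211.128.17: descend 110110111101001110000 ; hops seen [H4,H5,H0,H1] ; pick H1
  Q 219.211.0.3: descend 1101101111010011 ; hops seen [H4,H5,H0] ; pick H0
  Q 145.60.142.130: descend 100100010011110010001110100 ; hops seen [H4,H4,H3,H1,H2] ; pick H2
  add 145.60.142.0/24 -> H2 at depth 24
  - 0.0.0.0/0 clear@0
  add 219.208.0.0/12 -> H3 at depth 12
  Q 0.114.193.22: descend ε ; hops seen [∅] ; pick no-route
  Q 219.209.185.119: descend 11011011110100 ; hops seen [H3,H5] ; pick H5
  add 219.208.0.0/14 -> H2 at depth 14
  Q 171.188.139.108: descend 10 ; hops seen [∅] ; pick no-route
  add 145.60.142.0/24 -> H0 at depth 24
  Q 145.60.142.155: descend 100100010011110010001110100110 ; hops seen [H4,H3,H1,H0,H2,H1] ; pick H1
  Q 145.48.0.6: descend 100100010011 ; hops seen [H4,H3] ; pick H3
  - 145.0.0.0/8 clear@8

== LOOKUPS ==
["H1","H5","H0","H4","H5","H5","H1","H4","H1","H0","H2","no-route","H5","no-route","H1","H3"]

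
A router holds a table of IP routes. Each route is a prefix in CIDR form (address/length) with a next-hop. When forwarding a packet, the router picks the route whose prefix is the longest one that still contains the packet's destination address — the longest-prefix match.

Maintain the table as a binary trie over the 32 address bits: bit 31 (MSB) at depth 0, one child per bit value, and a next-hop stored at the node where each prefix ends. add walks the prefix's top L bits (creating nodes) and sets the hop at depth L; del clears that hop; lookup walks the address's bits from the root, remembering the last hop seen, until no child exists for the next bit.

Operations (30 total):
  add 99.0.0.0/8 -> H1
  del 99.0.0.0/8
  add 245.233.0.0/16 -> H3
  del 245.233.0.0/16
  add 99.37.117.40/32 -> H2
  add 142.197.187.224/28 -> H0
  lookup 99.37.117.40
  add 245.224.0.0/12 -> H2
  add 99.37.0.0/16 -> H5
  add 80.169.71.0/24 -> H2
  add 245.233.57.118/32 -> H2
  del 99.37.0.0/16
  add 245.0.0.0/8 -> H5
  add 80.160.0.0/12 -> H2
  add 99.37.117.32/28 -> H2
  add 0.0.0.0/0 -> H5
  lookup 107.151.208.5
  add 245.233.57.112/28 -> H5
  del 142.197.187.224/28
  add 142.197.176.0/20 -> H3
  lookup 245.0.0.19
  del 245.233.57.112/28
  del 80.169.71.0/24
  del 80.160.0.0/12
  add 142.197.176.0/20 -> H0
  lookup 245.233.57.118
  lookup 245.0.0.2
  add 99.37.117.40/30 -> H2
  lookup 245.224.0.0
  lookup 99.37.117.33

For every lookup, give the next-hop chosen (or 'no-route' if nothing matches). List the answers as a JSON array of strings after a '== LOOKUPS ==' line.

Apply in order:
  add 99.0.0.0/8 -> H1 at depth 8
  - 99.0.0.0/8 clear@8
  add 245.233.0.0/16 -> H3 at depth 16
  - 245.233.0.0/16 clear@16
  add 99.37.117.40/32 -> H2 at depth 32
  add 142.197.187.224/28 -> H0 at depth 28
  Q 99.37.117.40: descend 01100011001001010111010100101000 ; hops seen [H2] ; pick H2
  add 245.224.0.0/12 -> H2 at depth 12
  add 99.37.0.0/16 -> H5 at depth 16
  add 80.169.71.0/24 -> H2 at depth 24
  add 245.233.57.118/32 -> H2 at depth 32
  - 99.37.0.0/16 clear@16
  add 245.0.0.0/8 -> H5 at depth 8
  add 80.160.0.0/12 -> H2 at depth 12
  add 99.37.117.32/28 -> H2 at depth 28
  add 0.0.0.0/0 -> H5 at depth 0
  Q 107.151.208.5: descend 0110 ; hops seen [H5] ; pick H5
  add 245.233.57.112/28 -> H5 at depth 28
  - 142.197.187.224/28 clear@28
  add 142.197.176.0/20 -> H3 at depth 20
  Q 245.0.0.19: descend 11110101 ; hops seen [H5,H5] ; pick H5
  - 245.233.57.112/28 clear@28
  - 80.169.71.0/24 clear@24
  - 80.160.0.0/12 clear@12
  add 142.197.176.0/20 -> H0 at depth 20
  Q 245.233.57.118: descend 11110101111010010011100101110110 ; hops seen [H5,H5,H2,H2] ; pick H2
  Q 245.0.0.2: descend 11110101 ; hops seen [H5,H5] ; pick H5
  add 99.37.117.40/30 -> H2 at depth 30
  Q 245.224.0.0: descend 111101011110 ; hops seen [H5,H5,H2] ; pick H2
  Q 99.37.117.33: descend 0110001100100101011101010010 ; hops seen [H5,H2] ; pick H2

== LOOKUPS ==
["H2","H5","H5","H2","H5","H2","H2"]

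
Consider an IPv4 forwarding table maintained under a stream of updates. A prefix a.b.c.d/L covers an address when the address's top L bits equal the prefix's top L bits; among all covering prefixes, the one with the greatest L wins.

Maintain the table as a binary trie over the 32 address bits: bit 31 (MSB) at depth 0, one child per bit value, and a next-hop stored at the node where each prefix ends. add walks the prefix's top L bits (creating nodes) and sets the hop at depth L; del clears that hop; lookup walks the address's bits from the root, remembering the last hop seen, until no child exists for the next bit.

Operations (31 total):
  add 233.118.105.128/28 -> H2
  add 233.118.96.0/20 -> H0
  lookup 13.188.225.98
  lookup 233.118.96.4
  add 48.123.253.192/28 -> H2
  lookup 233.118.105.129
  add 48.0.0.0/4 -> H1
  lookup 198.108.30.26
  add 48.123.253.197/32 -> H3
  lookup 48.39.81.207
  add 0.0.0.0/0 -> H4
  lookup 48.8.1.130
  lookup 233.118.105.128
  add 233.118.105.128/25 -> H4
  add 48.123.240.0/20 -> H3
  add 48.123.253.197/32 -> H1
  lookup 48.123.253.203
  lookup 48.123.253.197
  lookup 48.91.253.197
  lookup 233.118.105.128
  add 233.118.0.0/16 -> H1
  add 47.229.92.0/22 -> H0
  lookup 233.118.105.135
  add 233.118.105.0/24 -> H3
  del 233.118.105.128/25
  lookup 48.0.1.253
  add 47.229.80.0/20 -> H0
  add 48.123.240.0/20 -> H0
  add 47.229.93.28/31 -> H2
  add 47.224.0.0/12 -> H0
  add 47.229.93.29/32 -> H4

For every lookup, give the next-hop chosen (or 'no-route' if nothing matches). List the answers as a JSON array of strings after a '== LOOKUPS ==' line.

Process each operation:
  + 233.118.105.128/28 (H2) depth=28
  + 233.118.96.0/20 (H0) depth=20
  lookup 13.188.225.98: bits ε walk d0:- -> no-route
  lookup 233.118.96.4: bits 11101001011101100110 walk d0:-→d1:-→d2:-→d3:-→d4:-→d5:-→d6:-→d7:-→d8:-→d9:-→d10:-→d11:-→d12:-→d13:-→d14:-→d15:-→d16:-→d17:-→d18:-→d19:-→d20:H0 -> H0
  + 48.123.253.192/28 (H2) depth=28
  lookup 233.118.105.129: bits 1110100101110110011010011000 walk d0:-→d1:-→d2:-→d3:-→d4:-→d5:-→d6:-→d7:-→d8:-→d9:-→d10:-→d11:-→d12:-→d13:-→d14:-→d15:-→d16:-→d17:-→d18:-→d19:-→d20:H0→d21:-→d22:-→d23:-→d24:-→d25:-→d26:-→d27:-→d28:H2 -> H2
  + 48.0.0.0/4 (H1) depth=4
  lookup 198.108.30.26: bits 11 walk d0:-→d1:-→d2:- -> no-route
  + 48.123.253.197/32 (H3) depth=32
  lookup 48.39.81.207: bits 001100000 walk d0:-→d1:-→d2:-→d3:-→d4:H1→d5:-→d6:-→d7:-→d8:-→d9:- -> H1
  + 0.0.0.0/0 (H4) depth=0
  lookup 48.8.1.130: bits 001100000 walk d0:H4→d1:-→d2:-→d3:-→d4:H1→d5:-→d6:-→d7:-→d8:-→d9:- -> H1
  lookup 233.118.105.128: bits 1110100101110110011010011000 walk d0:H4→d1:-→d2:-→d3:-→d4:-→d5:-→d6:-→d7:-→d8:-→d9:-→d10:-→d11:-→d12:-→d13:-→d14:-→d15:-→d16:-→d17:-→d18:-→d19:-→d20:H0→d21:-→d22:-→d23:-→d24:-→d25:-→d26:-→d27:-→d28:H2 -> H2
  + 233.118.105.128/25 (H4) depth=25
  + 48.123.240.0/20 (H3) depth=20
  + 48.123.253.197/32 (H1) depth=32
  lookup 48.123.253.203: bits 0011000001111011111111011100 walk d0:H4→d1:-→d2:-→d3:-→d4:H1→d5:-→d6:-→d7:-→d8:-→d9:-→d10:-→d11:-→d12:-→d13:-→d14:-→d15:-→d16:-→d17:-→d18:-→d19:-→d20:H3→d21:-→d22:-→d23:-→d24:-→d25:-→d26:-→d27:-→d28:H2 -> H2
  lookup 48.123.253.197: bits 00110000011110111111110111000101 walk d0:H4→d1:-→d2:-→d3:-→d4:H1→d5:-→d6:-→d7:-→d8:-→d9:-→d10:-→d11:-→d12:-→d13:-→d14:-→d15:-→d16:-→d17:-→d18:-→d19:-→d20:H3→d21:-→d22:-→d23:-→d24:-→d25:-→d26:-→d27:-→d28:H2→d29:-→d30:-→d31:-→d32:H1 -> H1
  lookup 48.91.253.197: bits 0011000001 walk d0:H4→d1:-→d2:-→d3:-→d4:H1→d5:-→d6:-→d7:-→d8:-→d9:-→d10:- -> H1
  lookup 233.118.105.128: bits 1110100101110110011010011000 walk d0:H4→d1:-→d2:-→d3:-→d4:-→d5:-→d6:-→d7:-→d8:-→d9:-→d10:-→d11:-→d12:-→d13:-→d14:-→d15:-→d16:-→d17:-→d18:-→d19:-→d20:H0→d21:-→d22:-→d23:-→d24:-→d25:H4→d26:-→d27:-→d28:H2 -> H2
  + 233.118.0.0/16 (H1) depth=16
  + 47.229.92.0/22 (H0) depth=22
  lookup 233.118.105.135: bits 1110100101110110011010011000 walk d0:H4→d1:-→d2:-→d3:-→d4:-→d5:-→d6:-→d7:-→d8:-→d9:-→d10:-→d11:-→d12:-→d13:-→d14:-→d15:-→d16:H1→d17:-→d18:-→d19:-→d20:H0→d21:-→d22:-→d23:-→d24:-→d25:H4→d26:-→d27:-→d28:H2 -> H2
  + 233.118.105.0/24 (H3) depth=24
  - 233.118.105.128/25 clear@25
  lookup 48.0.1.253: bits 001100000 walk d0:H4→d1:-→d2:-→d3:-→d4:H1→d5:-→d6:-→d7:-→d8:-→d9:- -> H1
  + 47.229.80.0/20 (H0) depth=20
  + 48.123.240.0/20 (H0) depth=20
  + 47.229.93.28/31 (H2) depth=31
  + 47.224.0.0/12 (H0) depth=12
  + 47.229.93.29/32 (H4) depth=32

== LOOKUPS ==
["no-route","H0","H2","no-route","H1","H1","H2","H2","H1","H1","H2","H2","H1"]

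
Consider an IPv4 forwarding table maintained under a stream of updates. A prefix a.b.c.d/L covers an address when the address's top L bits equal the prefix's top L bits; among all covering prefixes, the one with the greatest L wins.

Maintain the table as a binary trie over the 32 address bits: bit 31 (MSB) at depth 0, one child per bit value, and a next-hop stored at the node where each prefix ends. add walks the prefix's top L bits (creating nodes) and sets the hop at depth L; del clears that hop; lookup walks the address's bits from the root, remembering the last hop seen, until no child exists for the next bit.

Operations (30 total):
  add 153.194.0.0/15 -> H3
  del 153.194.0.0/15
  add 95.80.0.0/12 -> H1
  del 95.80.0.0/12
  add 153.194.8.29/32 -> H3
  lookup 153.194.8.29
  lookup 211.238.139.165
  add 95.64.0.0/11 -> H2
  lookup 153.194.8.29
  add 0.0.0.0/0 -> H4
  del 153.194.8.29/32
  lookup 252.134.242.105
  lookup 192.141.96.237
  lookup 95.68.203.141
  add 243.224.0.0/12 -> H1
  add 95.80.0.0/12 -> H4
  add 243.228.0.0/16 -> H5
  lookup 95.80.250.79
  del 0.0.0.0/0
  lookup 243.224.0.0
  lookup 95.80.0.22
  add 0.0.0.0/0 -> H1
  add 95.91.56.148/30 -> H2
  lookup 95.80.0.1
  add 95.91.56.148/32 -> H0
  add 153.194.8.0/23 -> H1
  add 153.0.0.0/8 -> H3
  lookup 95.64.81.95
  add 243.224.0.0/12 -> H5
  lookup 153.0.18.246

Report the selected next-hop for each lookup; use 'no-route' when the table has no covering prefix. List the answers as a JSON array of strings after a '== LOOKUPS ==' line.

Trace:
  + 153.194.0.0/15 (H3) depth=15
  del 153.194.0.0/15 (clear depth 15)
  + 95.80.0.0/12 (H1) depth=12
  del 95.80.0.0/12 (clear depth 12)
  + 153.194.8.29/32 (H3) depth=32
  ? 153.194.8.29  path d0:-→d1:-→d2:-→d3:-→d4:-→d5:-→d6:-→d7:-→d8:-→d9:-→d10:-→d11:-→d12:-→d13:-→d14:-→d15:-→d16:-→d17:-→d18:-→d19:-→d20:-→d21:-→d22:-→d23:-→d24:-→d25:-→d26:-→d27:-→d28:-→d29:-→d30:-→d31:-→d32:H3  best=H3
  ? 211.238.139.165  path d0:-→d1:-  best=no-route
  + 95.64.0.0/11 (H2) depth=11
  ? 153.194.8.29  path d0:-→d1:-→d2:-→d3:-→d4:-→d5:-→d6:-→d7:-→d8:-→d9:-→d10:-→d11:-→d12:-→d13:-→d14:-→d15:-→d16:-→d17:-→d18:-→d19:-→d20:-→d21:-→d22:-→d23:-→d24:-→d25:-→d26:-→d27:-→d28:-→d29:-→d30:-→d31:-→d32:H3  best=H3
  + 0.0.0.0/0 (H4) depth=0
  del 153.194.8.29/32 (clear depth 32)
  ? 252.134.242.105  path d0:H4→d1:-  best=H4
  ? 192.141.96.237  path d0:H4→d1:-  best=H4
  ? 95.68.203.141  path d0:H4→d1:-→d2:-→d3:-→d4:-→d5:-→d6:-→d7:-→d8:-→d9:-→d10:-→d11:H2  best=H2
  + 243.224.0.0/12 (H1) depth=12
  + 95.80.0.0/12 (H4) depth=12
  + 243.228.0.0/16 (H5) depth=16
  ? 95.80.250.79  path d0:H4→d1:-→d2:-→d3:-→d4:-→d5:-→d6:-→d7:-→d8:-→d9:-→d10:-→d11:H2→d12:H4  best=H4
  del 0.0.0.0/0 (clear depth 0)
  ? 243.224.0.0  path d0:-→d1:-→d2:-→d3:-→d4:-→d5:-→d6:-→d7:-→d8:-→d9:-→d10:-→d11:-→d12:H1→d13:-  best=H1
  ? 95.80.0.22  path d0:-→d1:-→d2:-→d3:-→d4:-→d5:-→d6:-→d7:-→d8:-→d9:-→d10:-→d11:H2→d12:H4  best=H4
  + 0.0.0.0/0 (H1) depth=0
  + 95.91.56.148/30 (H2) depth=30
  ? 95.80.0.1  path d0:H1→d1:-→d2:-→d3:-→d4:-→d5:-→d6:-→d7:-→d8:-→d9:-→d10:-→d11:H2→d12:H4  best=H4
  + 95.91.56.148/32 (H0) depth=32
  + 153.194.8.0/23 (H1) depth=23
  + 153.0.0.0/8 (H3) depth=8
  ? 95.64.81.95  path d0:H1→d1:-→d2:-→d3:-→d4:-→d5:-→d6:-→d7:-→d8:-→d9:-→d10:-→d11:H2  best=H2
  + 243.224.0.0/12 (H5) depth=12
  ? 153.0.18.246  path d0:H1→d1:-→d2:-→d3:-→d4:-→d5:-→d6:-→d7:-→d8:H3  best=H3

== LOOKUPS ==
["H3","no-route","H3","H4","H4","H2","H4","H1","H4","H4","H2","H3"]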